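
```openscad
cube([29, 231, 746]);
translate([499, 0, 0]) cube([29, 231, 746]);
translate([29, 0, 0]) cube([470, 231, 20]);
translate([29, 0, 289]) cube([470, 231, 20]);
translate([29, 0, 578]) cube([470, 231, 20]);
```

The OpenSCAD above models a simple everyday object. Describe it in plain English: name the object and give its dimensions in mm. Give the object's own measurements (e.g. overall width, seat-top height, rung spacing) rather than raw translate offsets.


An open bookshelf. Two side panels, each 29 mm thick, 231 mm deep and 746 mm tall, stand 528 mm apart (outside-to-outside). Between them sit 3 shelves, each 20 mm thick and 231 mm deep, spanning the full gap between the sides. The bottom shelf rests on the floor (its underside at z = 0) and the clear gap between one shelf's top and the next shelf's underside is 269 mm.


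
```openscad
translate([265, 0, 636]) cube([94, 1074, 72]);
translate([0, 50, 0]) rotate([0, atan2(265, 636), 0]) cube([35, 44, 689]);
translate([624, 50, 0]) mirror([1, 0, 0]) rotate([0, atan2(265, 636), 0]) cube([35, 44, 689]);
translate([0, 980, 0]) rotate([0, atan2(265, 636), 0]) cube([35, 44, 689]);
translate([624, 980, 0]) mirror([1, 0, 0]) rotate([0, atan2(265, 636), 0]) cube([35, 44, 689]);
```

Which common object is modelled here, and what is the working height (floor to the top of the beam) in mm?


A sawhorse. The overall height is 708 mm.

A beam across two mirrored pairs of raked legs — a sawhorse. The beam's underside is at z = 636 (matching the legs' vertical rise in atan2(265, 636)) and the beam is 72 mm tall, so its top is at 636 + 72 = 708 mm. The raked legs top out at the beam's underside, so that is the highest point.


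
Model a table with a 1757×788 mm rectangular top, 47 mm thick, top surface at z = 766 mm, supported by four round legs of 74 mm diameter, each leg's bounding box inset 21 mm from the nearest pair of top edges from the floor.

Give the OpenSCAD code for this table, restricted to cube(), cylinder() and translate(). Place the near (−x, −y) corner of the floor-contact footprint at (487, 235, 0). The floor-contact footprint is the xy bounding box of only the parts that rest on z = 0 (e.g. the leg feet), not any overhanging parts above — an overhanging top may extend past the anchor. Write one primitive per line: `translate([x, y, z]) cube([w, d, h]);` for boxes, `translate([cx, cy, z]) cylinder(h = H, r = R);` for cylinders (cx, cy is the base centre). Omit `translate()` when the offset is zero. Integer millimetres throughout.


translate([466, 214, 719]) cube([1757, 788, 47]);
translate([524, 272, 0]) cylinder(h = 719, r = 37);
translate([2165, 272, 0]) cylinder(h = 719, r = 37);
translate([524, 944, 0]) cylinder(h = 719, r = 37);
translate([2165, 944, 0]) cylinder(h = 719, r = 37);


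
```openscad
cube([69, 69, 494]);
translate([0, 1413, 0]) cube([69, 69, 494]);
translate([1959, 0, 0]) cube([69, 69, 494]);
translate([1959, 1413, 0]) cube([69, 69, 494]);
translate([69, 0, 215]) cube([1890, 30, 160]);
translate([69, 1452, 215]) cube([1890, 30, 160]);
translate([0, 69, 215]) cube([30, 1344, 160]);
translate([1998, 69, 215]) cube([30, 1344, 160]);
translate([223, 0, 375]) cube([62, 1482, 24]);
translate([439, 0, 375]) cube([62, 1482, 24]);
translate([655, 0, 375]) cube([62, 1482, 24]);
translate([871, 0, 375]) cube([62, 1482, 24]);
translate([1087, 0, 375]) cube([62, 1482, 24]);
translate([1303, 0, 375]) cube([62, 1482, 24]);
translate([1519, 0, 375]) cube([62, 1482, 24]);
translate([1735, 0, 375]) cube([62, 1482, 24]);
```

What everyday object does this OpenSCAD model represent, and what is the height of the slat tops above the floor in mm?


A bed frame. The slat-top height is 399 mm.

Four posts, four rails, and a row of slats — a bed frame. Slats sit on the rails at z = 215 + 160 = 375; with slat thickness 24, the top is 399 mm.


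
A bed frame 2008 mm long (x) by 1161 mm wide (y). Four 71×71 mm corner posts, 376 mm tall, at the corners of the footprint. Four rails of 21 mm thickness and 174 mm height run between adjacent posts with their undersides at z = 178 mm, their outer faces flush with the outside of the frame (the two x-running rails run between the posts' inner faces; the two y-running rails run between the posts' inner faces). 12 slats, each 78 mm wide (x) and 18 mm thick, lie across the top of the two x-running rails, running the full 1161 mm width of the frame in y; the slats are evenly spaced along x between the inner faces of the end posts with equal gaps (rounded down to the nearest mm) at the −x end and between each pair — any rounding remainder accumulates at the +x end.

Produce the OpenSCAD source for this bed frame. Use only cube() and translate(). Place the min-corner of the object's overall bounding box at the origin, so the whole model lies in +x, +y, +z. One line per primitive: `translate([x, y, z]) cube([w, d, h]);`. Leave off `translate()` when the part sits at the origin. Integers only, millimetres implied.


cube([71, 71, 376]);
translate([0, 1090, 0]) cube([71, 71, 376]);
translate([1937, 0, 0]) cube([71, 71, 376]);
translate([1937, 1090, 0]) cube([71, 71, 376]);
translate([71, 0, 178]) cube([1866, 21, 174]);
translate([71, 1140, 178]) cube([1866, 21, 174]);
translate([0, 71, 178]) cube([21, 1019, 174]);
translate([1987, 71, 178]) cube([21, 1019, 174]);
translate([142, 0, 352]) cube([78, 1161, 18]);
translate([291, 0, 352]) cube([78, 1161, 18]);
translate([440, 0, 352]) cube([78, 1161, 18]);
translate([589, 0, 352]) cube([78, 1161, 18]);
translate([738, 0, 352]) cube([78, 1161, 18]);
translate([887, 0, 352]) cube([78, 1161, 18]);
translate([1036, 0, 352]) cube([78, 1161, 18]);
translate([1185, 0, 352]) cube([78, 1161, 18]);
translate([1334, 0, 352]) cube([78, 1161, 18]);
translate([1483, 0, 352]) cube([78, 1161, 18]);
translate([1632, 0, 352]) cube([78, 1161, 18]);
translate([1781, 0, 352]) cube([78, 1161, 18]);


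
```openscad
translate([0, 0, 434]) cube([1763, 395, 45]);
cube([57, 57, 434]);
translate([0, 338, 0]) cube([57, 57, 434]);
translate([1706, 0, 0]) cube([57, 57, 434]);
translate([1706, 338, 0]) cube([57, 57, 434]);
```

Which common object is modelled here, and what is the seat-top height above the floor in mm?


A bench. The seat-top height is 479 mm.

A long slab on four corner posts — a bench. The slab sits at z = 434 with thickness 45, so the top is 434 + 45 = 479 mm.


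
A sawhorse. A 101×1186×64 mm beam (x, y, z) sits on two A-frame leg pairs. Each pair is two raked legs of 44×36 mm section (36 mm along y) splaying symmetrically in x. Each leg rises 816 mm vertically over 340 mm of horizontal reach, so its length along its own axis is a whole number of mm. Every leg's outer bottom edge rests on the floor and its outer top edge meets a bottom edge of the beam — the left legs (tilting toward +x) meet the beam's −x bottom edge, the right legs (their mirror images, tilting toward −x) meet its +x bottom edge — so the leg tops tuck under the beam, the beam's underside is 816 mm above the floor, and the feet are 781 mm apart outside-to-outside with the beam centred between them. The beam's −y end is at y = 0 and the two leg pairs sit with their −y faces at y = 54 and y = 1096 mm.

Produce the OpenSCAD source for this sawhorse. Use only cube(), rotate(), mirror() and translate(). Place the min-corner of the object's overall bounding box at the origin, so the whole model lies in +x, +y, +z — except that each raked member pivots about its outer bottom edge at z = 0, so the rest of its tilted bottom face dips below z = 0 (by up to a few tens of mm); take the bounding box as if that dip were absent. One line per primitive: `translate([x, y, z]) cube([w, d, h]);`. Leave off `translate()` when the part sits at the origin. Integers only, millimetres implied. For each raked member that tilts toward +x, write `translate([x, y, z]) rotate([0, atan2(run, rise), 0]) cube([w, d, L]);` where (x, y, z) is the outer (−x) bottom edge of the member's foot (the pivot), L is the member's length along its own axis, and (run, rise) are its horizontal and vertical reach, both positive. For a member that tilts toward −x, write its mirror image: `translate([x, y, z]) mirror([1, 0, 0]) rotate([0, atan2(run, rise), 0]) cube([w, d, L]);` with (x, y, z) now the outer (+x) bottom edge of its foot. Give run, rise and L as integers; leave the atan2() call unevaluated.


translate([340, 0, 816]) cube([101, 1186, 64]);
translate([0, 54, 0]) rotate([0, atan2(340, 816), 0]) cube([44, 36, 884]);
translate([781, 54, 0]) mirror([1, 0, 0]) rotate([0, atan2(340, 816), 0]) cube([44, 36, 884]);
translate([0, 1096, 0]) rotate([0, atan2(340, 816), 0]) cube([44, 36, 884]);
translate([781, 1096, 0]) mirror([1, 0, 0]) rotate([0, atan2(340, 816), 0]) cube([44, 36, 884]);


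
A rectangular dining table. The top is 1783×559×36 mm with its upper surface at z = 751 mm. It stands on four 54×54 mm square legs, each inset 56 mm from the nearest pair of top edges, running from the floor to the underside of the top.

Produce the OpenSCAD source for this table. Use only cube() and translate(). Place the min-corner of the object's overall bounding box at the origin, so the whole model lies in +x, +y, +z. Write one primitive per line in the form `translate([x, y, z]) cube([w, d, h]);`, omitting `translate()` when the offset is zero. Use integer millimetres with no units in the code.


translate([0, 0, 715]) cube([1783, 559, 36]);
translate([56, 56, 0]) cube([54, 54, 715]);
translate([1673, 56, 0]) cube([54, 54, 715]);
translate([56, 449, 0]) cube([54, 54, 715]);
translate([1673, 449, 0]) cube([54, 54, 715]);


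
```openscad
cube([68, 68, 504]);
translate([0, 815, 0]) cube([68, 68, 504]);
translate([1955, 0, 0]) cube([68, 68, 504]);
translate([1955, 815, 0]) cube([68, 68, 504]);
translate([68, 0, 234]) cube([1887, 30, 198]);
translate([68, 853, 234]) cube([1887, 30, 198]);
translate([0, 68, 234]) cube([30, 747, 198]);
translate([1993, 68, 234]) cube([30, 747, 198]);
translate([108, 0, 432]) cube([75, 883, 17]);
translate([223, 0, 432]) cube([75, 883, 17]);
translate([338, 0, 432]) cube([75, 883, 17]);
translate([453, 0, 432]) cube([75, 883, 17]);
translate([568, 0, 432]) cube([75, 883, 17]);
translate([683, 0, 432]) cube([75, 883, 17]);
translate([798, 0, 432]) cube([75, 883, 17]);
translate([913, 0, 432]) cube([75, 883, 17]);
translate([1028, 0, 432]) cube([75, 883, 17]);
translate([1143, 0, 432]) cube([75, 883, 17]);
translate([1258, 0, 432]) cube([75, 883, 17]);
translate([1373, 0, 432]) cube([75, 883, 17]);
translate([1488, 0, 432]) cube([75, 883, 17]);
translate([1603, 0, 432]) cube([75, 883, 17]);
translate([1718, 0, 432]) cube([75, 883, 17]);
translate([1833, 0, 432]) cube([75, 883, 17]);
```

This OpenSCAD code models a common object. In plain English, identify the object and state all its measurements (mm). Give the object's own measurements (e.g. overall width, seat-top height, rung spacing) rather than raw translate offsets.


A bed frame 2023 mm long (x) by 883 mm wide (y). Four 68×68 mm corner posts, 504 mm tall, at the corners of the footprint. Four rails of 30 mm thickness and 198 mm height run between adjacent posts with their undersides at z = 234 mm, their outer faces flush with the outside of the frame (the two x-running rails run between the posts' inner faces; the two y-running rails run between the posts' inner faces). 16 slats, each 75 mm wide (x) and 17 mm thick, lie across the top of the two x-running rails, running the full 883 mm width of the frame in y; along x they sit between the end posts with a 40 mm gap after the −x posts and between neighbouring slats, leaving 47 mm before the +x posts.


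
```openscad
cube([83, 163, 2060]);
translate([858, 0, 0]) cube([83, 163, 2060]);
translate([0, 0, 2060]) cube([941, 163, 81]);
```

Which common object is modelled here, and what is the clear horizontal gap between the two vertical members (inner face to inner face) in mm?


A door frame. The clear opening width is 775 mm.

Two 2060 mm tall posts with a header on top — a door frame. The left jamb is 83 mm wide at x = 0; the right jamb starts at x = 858. The clear opening is 858 − 83 = 775 mm.


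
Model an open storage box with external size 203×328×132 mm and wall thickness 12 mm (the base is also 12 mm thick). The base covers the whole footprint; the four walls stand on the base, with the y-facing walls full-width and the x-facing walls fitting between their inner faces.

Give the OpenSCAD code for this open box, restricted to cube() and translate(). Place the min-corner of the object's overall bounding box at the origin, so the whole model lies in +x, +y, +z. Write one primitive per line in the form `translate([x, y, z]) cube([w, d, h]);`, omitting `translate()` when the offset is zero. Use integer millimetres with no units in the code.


cube([203, 328, 12]);
translate([0, 0, 12]) cube([203, 12, 120]);
translate([0, 316, 12]) cube([203, 12, 120]);
translate([0, 12, 12]) cube([12, 304, 120]);
translate([191, 12, 12]) cube([12, 304, 120]);


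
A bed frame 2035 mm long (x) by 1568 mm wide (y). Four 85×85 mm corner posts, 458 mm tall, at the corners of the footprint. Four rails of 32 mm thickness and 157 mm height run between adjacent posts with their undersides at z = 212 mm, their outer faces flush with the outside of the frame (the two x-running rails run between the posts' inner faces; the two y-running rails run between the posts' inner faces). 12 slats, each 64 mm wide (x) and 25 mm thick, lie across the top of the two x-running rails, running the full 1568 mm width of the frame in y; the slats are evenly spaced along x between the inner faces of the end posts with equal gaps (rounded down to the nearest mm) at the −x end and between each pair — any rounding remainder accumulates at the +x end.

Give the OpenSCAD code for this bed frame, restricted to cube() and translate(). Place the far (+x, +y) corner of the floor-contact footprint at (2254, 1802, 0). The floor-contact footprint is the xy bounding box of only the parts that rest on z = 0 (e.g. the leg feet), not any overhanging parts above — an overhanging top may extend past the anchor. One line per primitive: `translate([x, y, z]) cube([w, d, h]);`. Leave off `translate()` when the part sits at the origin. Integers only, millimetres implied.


// slat z = rail_z + rail_h = 212 + 157 = 369
// slat gap = ⌊(1865 − 12·64) / 13⌋ = 84
translate([219, 234, 0]) cube([85, 85, 458]);
translate([219, 1717, 0]) cube([85, 85, 458]);
translate([2169, 234, 0]) cube([85, 85, 458]);
translate([2169, 1717, 0]) cube([85, 85, 458]);
translate([304, 234, 212]) cube([1865, 32, 157]);
translate([304, 1770, 212]) cube([1865, 32, 157]);
translate([219, 319, 212]) cube([32, 1398, 157]);
translate([2222, 319, 212]) cube([32, 1398, 157]);
translate([388, 234, 369]) cube([64, 1568, 25]);
translate([536, 234, 369]) cube([64, 1568, 25]);
translate([684, 234, 369]) cube([64, 1568, 25]);
translate([832, 234, 369]) cube([64, 1568, 25]);
translate([980, 234, 369]) cube([64, 1568, 25]);
translate([1128, 234, 369]) cube([64, 1568, 25]);
translate([1276, 234, 369]) cube([64, 1568, 25]);
translate([1424, 234, 369]) cube([64, 1568, 25]);
translate([1572, 234, 369]) cube([64, 1568, 25]);
translate([1720, 234, 369]) cube([64, 1568, 25]);
translate([1868, 234, 369]) cube([64, 1568, 25]);
translate([2016, 234, 369]) cube([64, 1568, 25]);


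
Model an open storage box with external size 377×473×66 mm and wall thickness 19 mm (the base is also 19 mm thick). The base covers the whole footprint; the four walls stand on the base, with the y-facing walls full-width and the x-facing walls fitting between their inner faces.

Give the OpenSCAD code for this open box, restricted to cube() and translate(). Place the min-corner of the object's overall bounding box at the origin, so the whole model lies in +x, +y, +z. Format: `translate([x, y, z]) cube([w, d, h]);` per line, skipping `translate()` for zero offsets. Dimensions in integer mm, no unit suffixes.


cube([377, 473, 19]);
translate([0, 0, 19]) cube([377, 19, 47]);
translate([0, 454, 19]) cube([377, 19, 47]);
translate([0, 19, 19]) cube([19, 435, 47]);
translate([358, 19, 19]) cube([19, 435, 47]);


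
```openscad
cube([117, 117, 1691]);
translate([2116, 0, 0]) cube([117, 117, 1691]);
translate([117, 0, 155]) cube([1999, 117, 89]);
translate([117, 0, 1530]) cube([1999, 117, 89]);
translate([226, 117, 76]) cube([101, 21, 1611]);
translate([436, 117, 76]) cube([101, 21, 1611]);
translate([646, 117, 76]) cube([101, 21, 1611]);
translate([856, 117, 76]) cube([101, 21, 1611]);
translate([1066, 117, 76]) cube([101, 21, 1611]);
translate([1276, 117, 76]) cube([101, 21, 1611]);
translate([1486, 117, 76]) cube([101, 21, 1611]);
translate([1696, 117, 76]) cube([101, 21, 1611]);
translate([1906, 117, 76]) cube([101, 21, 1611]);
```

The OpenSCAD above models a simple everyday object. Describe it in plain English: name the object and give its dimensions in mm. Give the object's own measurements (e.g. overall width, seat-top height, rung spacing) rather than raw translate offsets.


A fence section. Two 117×117 mm posts, 1691 mm tall, stand on the floor with a clear span of 1999 mm between their inner faces. Two horizontal rails of 117×89 mm section span the gap between the posts with their undersides at z = 155 mm and z = 1530 mm, flush with the posts' −y face. 9 pickets, each 101 mm wide, 21 mm thick and 1611 mm tall, are fixed to the +y face of the rails with their bottoms at z = 76 mm, spaced across the span with a 109 mm gap after the −x post and between neighbouring pickets and before the +x post.


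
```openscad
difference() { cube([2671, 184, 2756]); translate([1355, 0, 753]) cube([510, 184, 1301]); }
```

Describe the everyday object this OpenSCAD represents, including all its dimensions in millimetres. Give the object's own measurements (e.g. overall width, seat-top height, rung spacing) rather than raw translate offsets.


A wall 2671 mm long (x), 184 mm thick (y), 2756 mm tall, with a rectangular window opening cut through it. The opening is 510 mm wide and 1301 mm tall; its sill is at z = 753 mm and its near (−x) edge is 1355 mm from the wall's −x end. The opening passes through the full wall thickness.


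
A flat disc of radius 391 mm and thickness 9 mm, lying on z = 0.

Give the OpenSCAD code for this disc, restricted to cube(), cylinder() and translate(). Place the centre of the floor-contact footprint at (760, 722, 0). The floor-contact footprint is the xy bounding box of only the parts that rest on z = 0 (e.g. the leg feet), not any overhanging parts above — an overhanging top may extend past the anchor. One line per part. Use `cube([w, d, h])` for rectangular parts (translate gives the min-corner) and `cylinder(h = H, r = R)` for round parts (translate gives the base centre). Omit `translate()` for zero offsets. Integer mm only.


translate([760, 722, 0]) cylinder(h = 9, r = 391);


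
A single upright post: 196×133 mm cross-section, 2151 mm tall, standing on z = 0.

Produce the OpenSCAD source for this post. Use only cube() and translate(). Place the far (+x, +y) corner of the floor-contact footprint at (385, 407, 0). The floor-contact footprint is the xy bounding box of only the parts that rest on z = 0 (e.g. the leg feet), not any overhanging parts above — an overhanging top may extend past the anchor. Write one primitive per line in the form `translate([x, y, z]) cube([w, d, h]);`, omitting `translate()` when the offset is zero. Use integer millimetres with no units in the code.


translate([189, 274, 0]) cube([196, 133, 2151]);


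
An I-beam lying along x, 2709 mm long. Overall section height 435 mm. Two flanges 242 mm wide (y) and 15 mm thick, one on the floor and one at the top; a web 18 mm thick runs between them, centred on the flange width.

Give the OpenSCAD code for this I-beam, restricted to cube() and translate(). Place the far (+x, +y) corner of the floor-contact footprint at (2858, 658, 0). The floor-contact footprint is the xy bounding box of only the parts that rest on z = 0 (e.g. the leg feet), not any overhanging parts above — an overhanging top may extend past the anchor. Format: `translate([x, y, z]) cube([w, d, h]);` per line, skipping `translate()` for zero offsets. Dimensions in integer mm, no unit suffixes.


translate([149, 416, 0]) cube([2709, 242, 15]);
translate([149, 528, 15]) cube([2709, 18, 405]);
translate([149, 416, 420]) cube([2709, 242, 15]);


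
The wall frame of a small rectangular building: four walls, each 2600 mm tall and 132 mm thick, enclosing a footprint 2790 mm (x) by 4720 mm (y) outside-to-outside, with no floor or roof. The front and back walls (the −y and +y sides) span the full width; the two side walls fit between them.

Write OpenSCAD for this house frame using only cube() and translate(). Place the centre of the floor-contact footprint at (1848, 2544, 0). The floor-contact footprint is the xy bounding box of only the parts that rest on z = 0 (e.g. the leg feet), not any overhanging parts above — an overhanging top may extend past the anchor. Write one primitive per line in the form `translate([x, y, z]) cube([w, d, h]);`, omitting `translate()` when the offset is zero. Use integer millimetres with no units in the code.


translate([453, 184, 0]) cube([2790, 132, 2600]);
translate([453, 4772, 0]) cube([2790, 132, 2600]);
translate([453, 316, 0]) cube([132, 4456, 2600]);
translate([3111, 316, 0]) cube([132, 4456, 2600]);


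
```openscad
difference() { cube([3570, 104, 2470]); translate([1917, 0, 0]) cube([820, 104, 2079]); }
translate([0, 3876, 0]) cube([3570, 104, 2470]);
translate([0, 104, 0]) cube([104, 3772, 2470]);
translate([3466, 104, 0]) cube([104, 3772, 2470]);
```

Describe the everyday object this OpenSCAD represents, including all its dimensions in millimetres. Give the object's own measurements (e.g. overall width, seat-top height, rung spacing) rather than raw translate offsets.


A single room: four walls, each 2470 mm tall and 104 mm thick, enclosing an outside footprint 3570×3980 mm (x × y), no floor or roof. The front and back walls (−y and +y sides) run the full x-width; the side walls fit between their inner faces. A door opening 820 mm wide and 2079 mm tall is cut through the front wall from the floor up, its −x edge 1917 mm from the wall's −x end.


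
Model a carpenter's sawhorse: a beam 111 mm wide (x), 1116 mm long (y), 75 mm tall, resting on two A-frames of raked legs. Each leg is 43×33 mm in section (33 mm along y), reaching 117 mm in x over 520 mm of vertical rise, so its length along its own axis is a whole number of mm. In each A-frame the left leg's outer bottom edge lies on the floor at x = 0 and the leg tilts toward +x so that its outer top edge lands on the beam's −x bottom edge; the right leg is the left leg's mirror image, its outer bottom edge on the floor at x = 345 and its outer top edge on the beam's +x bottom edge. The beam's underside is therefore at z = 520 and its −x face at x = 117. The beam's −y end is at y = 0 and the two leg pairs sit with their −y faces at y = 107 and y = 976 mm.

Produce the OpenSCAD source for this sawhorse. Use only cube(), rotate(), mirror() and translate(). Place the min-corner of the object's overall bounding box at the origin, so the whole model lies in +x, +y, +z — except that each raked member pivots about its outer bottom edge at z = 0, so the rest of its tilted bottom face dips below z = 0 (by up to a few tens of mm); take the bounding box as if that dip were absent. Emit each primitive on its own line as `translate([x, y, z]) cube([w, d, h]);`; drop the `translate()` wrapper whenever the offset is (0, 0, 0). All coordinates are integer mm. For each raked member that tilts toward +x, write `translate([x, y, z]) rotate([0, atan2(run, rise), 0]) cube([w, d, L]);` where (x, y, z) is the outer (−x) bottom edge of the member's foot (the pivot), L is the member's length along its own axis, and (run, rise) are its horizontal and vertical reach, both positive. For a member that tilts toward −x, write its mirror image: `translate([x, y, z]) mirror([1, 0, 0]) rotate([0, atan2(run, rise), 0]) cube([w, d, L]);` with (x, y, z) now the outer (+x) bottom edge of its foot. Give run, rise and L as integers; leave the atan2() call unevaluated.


// leg length = √(117² + 520²) = 533
// right-leg outer foot x = 2·117 + 111 = 345
// beam min-corner = (117, 0, 520)
translate([117, 0, 520]) cube([111, 1116, 75]);
translate([0, 107, 0]) rotate([0, atan2(117, 520), 0]) cube([43, 33, 533]);
translate([345, 107, 0]) mirror([1, 0, 0]) rotate([0, atan2(117, 520), 0]) cube([43, 33, 533]);
translate([0, 976, 0]) rotate([0, atan2(117, 520), 0]) cube([43, 33, 533]);
translate([345, 976, 0]) mirror([1, 0, 0]) rotate([0, atan2(117, 520), 0]) cube([43, 33, 533]);


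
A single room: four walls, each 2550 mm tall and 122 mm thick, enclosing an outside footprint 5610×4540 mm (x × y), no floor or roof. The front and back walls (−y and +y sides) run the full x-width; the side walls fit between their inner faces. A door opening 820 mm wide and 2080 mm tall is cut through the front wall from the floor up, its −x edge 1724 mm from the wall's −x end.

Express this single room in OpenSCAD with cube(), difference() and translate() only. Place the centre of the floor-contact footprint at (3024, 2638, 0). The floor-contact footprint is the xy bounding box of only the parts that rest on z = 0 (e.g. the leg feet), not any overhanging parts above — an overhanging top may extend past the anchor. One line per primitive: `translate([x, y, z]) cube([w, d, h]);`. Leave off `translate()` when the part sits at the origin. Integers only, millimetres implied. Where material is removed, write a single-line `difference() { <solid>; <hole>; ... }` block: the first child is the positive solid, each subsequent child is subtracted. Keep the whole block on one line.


difference() { translate([219, 368, 0]) cube([5610, 122, 2550]); translate([1943, 368, 0]) cube([820, 122, 2080]); }
translate([219, 4786, 0]) cube([5610, 122, 2550]);
translate([219, 490, 0]) cube([122, 4296, 2550]);
translate([5707, 490, 0]) cube([122, 4296, 2550]);


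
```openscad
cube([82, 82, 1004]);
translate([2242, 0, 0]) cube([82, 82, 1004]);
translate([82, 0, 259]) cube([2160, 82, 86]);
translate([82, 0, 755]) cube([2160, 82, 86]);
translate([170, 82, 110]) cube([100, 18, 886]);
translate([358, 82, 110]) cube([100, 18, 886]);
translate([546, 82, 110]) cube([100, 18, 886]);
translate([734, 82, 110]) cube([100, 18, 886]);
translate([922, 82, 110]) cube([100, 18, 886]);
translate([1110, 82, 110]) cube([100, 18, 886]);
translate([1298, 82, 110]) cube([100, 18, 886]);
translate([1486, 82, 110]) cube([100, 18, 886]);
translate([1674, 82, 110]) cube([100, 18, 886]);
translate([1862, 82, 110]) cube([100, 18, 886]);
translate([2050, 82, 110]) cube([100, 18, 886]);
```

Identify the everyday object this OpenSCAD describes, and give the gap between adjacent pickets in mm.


A fence section. The picket gap is 88 mm.

Two posts, two rails, 11 pickets — a fence section. Span 2160 mm holds 11 pickets of 100 mm with 12 equal gaps: ⌊(2160 − 11·100) / 12⌋ = 88 mm.


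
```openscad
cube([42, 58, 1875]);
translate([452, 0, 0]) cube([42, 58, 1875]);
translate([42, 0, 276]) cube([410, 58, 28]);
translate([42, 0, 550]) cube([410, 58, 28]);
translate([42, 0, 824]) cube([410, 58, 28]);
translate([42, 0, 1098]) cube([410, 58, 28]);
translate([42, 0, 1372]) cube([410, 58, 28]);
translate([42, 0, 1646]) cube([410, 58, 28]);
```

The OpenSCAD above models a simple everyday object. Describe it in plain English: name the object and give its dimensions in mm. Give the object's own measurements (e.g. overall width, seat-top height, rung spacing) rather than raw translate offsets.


A straight ladder. Two 42×58 mm vertical rails, 1875 mm tall, stand 494 mm apart (outside-to-outside) with their front faces coplanar on the −y side. 6 rungs, each 58 mm deep and 28 mm tall, span between the inner faces of the rails, front faces flush with the rails. The lowest rung's underside is at z = 276 mm and rungs are spaced 274 mm apart (underside to underside).


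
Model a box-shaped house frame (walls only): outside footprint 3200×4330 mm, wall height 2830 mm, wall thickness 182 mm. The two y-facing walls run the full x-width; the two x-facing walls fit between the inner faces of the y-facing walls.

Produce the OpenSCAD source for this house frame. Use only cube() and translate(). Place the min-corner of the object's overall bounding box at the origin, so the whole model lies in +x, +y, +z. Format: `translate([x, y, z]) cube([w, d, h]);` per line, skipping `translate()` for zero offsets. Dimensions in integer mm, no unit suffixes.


cube([3200, 182, 2830]);
translate([0, 4148, 0]) cube([3200, 182, 2830]);
translate([0, 182, 0]) cube([182, 3966, 2830]);
translate([3018, 182, 0]) cube([182, 3966, 2830]);


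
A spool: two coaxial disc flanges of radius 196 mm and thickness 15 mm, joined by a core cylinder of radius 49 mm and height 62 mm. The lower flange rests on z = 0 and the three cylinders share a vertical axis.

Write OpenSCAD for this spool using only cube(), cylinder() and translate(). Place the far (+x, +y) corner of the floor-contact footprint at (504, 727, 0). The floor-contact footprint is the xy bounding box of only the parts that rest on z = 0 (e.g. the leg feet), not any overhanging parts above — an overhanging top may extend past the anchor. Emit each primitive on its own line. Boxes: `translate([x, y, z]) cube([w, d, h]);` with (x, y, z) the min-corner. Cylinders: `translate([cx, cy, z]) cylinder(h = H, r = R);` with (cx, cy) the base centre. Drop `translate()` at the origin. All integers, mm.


translate([308, 531, 0]) cylinder(h = 15, r = 196);
translate([308, 531, 15]) cylinder(h = 62, r = 49);
translate([308, 531, 77]) cylinder(h = 15, r = 196);


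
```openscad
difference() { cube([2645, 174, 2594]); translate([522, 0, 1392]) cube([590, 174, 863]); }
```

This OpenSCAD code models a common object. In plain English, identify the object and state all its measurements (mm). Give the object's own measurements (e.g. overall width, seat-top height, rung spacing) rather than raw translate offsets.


A wall 2645 mm long (x), 174 mm thick (y), 2594 mm tall, with a rectangular window opening cut through it. The opening is 590 mm wide and 863 mm tall; its sill is at z = 1392 mm and its near (−x) edge is 522 mm from the wall's −x end. The opening passes through the full wall thickness.


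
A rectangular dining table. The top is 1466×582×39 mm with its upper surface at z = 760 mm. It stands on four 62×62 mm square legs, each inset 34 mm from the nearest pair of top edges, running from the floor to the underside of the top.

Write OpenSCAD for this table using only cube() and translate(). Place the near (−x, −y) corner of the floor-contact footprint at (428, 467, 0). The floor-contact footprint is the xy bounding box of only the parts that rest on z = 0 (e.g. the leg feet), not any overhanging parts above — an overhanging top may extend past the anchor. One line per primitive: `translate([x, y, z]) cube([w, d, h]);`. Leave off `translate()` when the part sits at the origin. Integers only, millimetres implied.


// leg_h = 760 - 39 = 721
translate([394, 433, 721]) cube([1466, 582, 39]);
translate([428, 467, 0]) cube([62, 62, 721]);
translate([1764, 467, 0]) cube([62, 62, 721]);
translate([428, 919, 0]) cube([62, 62, 721]);
translate([1764, 919, 0]) cube([62, 62, 721]);


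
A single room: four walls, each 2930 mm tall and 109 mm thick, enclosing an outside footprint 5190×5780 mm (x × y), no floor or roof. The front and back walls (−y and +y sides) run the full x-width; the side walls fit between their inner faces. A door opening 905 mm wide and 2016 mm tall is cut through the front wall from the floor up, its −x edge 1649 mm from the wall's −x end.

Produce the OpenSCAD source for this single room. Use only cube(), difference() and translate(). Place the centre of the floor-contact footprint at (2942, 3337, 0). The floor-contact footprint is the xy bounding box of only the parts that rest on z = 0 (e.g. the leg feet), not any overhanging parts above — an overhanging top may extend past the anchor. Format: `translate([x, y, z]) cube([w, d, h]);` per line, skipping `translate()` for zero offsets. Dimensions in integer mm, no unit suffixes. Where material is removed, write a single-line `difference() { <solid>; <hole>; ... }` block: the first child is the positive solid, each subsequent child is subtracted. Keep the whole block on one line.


difference() { translate([347, 447, 0]) cube([5190, 109, 2930]); translate([1996, 447, 0]) cube([905, 109, 2016]); }
translate([347, 6118, 0]) cube([5190, 109, 2930]);
translate([347, 556, 0]) cube([109, 5562, 2930]);
translate([5428, 556, 0]) cube([109, 5562, 2930]);


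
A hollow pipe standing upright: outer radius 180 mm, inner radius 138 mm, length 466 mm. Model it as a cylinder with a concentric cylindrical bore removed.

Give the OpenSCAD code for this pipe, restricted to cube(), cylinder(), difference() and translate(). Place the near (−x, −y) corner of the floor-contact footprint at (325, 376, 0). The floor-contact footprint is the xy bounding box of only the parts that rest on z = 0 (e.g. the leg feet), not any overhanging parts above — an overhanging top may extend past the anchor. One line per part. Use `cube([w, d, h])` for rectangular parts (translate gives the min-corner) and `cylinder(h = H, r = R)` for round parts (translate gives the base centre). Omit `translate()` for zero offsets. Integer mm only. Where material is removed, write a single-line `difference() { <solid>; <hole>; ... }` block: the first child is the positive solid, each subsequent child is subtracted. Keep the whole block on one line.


difference() { translate([505, 556, 0]) cylinder(h = 466, r = 180); translate([505, 556, 0]) cylinder(h = 466, r = 138); }


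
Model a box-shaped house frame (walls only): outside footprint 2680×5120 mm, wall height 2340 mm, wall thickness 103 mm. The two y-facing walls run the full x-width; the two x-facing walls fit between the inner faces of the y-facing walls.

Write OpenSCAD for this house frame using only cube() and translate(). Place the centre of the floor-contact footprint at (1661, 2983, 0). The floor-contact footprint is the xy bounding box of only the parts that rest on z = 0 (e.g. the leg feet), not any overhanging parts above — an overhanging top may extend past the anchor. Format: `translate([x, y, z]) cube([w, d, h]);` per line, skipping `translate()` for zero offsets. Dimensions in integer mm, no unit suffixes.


translate([321, 423, 0]) cube([2680, 103, 2340]);
translate([321, 5440, 0]) cube([2680, 103, 2340]);
translate([321, 526, 0]) cube([103, 4914, 2340]);
translate([2898, 526, 0]) cube([103, 4914, 2340]);


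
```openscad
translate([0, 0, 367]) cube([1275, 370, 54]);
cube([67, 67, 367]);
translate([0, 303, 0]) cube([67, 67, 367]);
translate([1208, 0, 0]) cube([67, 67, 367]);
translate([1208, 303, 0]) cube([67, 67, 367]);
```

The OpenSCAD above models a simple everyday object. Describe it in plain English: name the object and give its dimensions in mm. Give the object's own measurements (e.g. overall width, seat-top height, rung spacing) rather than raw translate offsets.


A bench: a 1275×370 mm seat slab, 54 mm thick, top at z = 421 mm, on four 67×67 mm square legs flush with the seat corners and standing on z = 0.


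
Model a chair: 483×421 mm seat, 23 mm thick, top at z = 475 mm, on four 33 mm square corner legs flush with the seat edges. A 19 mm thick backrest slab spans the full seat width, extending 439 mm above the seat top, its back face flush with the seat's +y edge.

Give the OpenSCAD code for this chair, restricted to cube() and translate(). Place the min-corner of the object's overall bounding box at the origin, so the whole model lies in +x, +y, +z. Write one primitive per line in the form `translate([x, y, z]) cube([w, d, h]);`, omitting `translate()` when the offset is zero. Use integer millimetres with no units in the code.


// leg_h = 475 - 23 = 452
translate([0, 0, 452]) cube([483, 421, 23]);
cube([33, 33, 452]);
translate([450, 0, 0]) cube([33, 33, 452]);
translate([0, 388, 0]) cube([33, 33, 452]);
translate([450, 388, 0]) cube([33, 33, 452]);
translate([0, 402, 475]) cube([483, 19, 439]);


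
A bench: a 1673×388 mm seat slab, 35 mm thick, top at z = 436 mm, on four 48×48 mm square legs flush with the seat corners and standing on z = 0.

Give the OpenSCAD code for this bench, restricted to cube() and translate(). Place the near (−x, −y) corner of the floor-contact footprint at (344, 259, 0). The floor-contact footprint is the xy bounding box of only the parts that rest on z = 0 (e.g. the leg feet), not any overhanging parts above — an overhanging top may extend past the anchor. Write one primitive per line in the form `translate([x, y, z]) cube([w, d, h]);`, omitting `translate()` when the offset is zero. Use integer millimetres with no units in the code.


translate([344, 259, 401]) cube([1673, 388, 35]);
translate([344, 259, 0]) cube([48, 48, 401]);
translate([344, 599, 0]) cube([48, 48, 401]);
translate([1969, 259, 0]) cube([48, 48, 401]);
translate([1969, 599, 0]) cube([48, 48, 401]);


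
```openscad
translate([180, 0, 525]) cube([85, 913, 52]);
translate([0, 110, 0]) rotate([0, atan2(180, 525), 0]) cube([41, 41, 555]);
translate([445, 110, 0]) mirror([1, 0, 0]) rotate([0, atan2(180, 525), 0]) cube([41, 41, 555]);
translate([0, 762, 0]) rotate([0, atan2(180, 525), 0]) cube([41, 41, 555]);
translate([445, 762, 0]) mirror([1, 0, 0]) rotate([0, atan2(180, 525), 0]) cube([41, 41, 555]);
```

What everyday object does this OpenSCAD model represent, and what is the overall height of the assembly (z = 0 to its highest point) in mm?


A sawhorse. The overall height is 577 mm.

A beam across two mirrored pairs of raked legs — a sawhorse. The beam's underside is at z = 525 (matching the legs' vertical rise in atan2(180, 525)) and the beam is 52 mm tall, so its top is at 525 + 52 = 577 mm. The raked legs top out at the beam's underside, so that is the highest point.


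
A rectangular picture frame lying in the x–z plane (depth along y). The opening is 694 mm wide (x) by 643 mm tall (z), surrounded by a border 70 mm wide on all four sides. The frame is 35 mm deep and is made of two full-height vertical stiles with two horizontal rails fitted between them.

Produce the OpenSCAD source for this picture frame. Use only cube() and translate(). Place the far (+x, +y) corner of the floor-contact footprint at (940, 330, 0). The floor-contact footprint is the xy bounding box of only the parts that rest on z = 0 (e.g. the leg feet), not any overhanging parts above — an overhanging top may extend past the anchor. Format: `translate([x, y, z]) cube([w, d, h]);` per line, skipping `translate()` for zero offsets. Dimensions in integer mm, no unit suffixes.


translate([106, 295, 0]) cube([70, 35, 783]);
translate([870, 295, 0]) cube([70, 35, 783]);
translate([176, 295, 0]) cube([694, 35, 70]);
translate([176, 295, 713]) cube([694, 35, 70]);


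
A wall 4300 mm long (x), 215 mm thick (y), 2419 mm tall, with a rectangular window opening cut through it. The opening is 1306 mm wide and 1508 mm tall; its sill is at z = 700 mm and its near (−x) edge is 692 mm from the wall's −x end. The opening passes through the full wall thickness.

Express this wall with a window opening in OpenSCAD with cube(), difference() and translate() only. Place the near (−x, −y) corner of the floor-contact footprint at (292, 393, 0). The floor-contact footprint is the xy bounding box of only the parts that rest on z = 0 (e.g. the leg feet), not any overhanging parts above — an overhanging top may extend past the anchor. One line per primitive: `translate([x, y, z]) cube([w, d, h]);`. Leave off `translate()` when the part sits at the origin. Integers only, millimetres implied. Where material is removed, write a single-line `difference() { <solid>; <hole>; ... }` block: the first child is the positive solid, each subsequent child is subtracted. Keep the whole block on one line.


difference() { translate([292, 393, 0]) cube([4300, 215, 2419]); translate([984, 393, 700]) cube([1306, 215, 1508]); }
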